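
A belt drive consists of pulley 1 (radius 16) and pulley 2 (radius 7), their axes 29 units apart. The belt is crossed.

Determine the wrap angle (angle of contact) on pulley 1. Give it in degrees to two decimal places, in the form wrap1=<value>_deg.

crossed belt: β = asin((r1+r2)/C) = asin(23/29) = 52.4765°
wrap1 = wrap2 = π + 2β = 284.9530°

wrap1=284.95_deg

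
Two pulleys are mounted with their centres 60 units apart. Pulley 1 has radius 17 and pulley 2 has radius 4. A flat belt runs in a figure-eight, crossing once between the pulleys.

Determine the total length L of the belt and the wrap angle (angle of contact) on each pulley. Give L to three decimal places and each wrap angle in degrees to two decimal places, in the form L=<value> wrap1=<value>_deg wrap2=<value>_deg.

L=193.401 wrap1=220.97_deg wrap2=220.97_deg

crossed belt: β = asin((r1+r2)/C) = asin(21/60) = 20.4873°
wrap1 = wrap2 = π + 2β = 220.9746°
tangent length = C·cosβ = 56.2050
L = (r1+r2)·wrap + 2·C·cosβ = 21·3.8567 + 2·56.2050 = 193.4014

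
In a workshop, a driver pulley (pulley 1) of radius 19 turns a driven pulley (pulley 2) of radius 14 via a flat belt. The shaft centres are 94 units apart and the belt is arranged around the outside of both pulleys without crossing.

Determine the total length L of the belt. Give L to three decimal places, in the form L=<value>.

open belt: β = asin((r2−r1)/C) = asin(-5/94) = -3.0491°
wrap1 = π − 2β = 186.0982°
wrap2 = π + 2β = 173.9018°
tangent length = C·cosβ = 93.8669
L = r1·wrap1 + r2·wrap2 + 2·C·cosβ = 19·3.2480 + 14·3.0352 + 2·93.8669 = 291.9386

L=291.939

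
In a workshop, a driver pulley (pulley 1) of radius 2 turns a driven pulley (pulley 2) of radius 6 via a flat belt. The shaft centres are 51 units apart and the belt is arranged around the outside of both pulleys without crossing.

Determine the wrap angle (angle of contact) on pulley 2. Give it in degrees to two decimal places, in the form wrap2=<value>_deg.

open belt: β = asin((r2−r1)/C) = asin(4/51) = 4.4984°
wrap1 = π − 2β = 171.0032°
wrap2 = π + 2β = 188.9968°

wrap2=189.00_deg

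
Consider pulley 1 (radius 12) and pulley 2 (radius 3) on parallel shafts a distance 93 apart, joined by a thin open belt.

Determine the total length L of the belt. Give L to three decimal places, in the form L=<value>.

open belt: β = asin((r2−r1)/C) = asin(-9/93) = -5.5534°
wrap1 = π − 2β = 191.1069°
wrap2 = π + 2β = 168.8931°
tangent length = C·cosβ = 92.5635
L = r1·wrap1 + r2·wrap2 + 2·C·cosβ = 12·3.3354 + 3·2.9477 + 2·92.5635 = 233.9955

L=233.996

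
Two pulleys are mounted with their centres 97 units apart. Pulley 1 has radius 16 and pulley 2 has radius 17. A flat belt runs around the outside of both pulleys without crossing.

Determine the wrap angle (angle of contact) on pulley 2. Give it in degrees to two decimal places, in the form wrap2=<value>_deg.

wrap2=181.18_deg

open belt: β = asin((r2−r1)/C) = asin(1/97) = 0.5907°
wrap1 = π − 2β = 178.8186°
wrap2 = π + 2β = 181.1814°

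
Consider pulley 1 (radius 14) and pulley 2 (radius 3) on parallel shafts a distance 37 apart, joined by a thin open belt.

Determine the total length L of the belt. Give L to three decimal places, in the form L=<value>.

L=130.702

open belt: β = asin((r2−r1)/C) = asin(-11/37) = -17.2953°
wrap1 = π − 2β = 214.5907°
wrap2 = π + 2β = 145.4093°
tangent length = C·cosβ = 35.3270
L = r1·wrap1 + r2·wrap2 + 2·C·cosβ = 14·3.7453 + 3·2.5379 + 2·35.3270 = 130.7021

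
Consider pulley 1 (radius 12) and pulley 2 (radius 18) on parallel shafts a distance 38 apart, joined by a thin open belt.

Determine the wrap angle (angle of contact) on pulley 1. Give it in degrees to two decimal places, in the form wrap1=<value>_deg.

open belt: β = asin((r2−r1)/C) = asin(6/38) = 9.0847°
wrap1 = π − 2β = 161.8306°
wrap2 = π + 2β = 198.1694°

wrap1=161.83_deg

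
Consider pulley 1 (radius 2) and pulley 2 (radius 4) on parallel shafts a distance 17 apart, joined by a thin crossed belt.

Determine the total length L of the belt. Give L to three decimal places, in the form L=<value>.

L=54.990

crossed belt: β = asin((r1+r2)/C) = asin(6/17) = 20.6673°
wrap1 = wrap2 = π + 2β = 221.3346°
tangent length = C·cosβ = 15.9060
L = (r1+r2)·wrap + 2·C·cosβ = 6·3.8630 + 2·15.9060 = 54.9901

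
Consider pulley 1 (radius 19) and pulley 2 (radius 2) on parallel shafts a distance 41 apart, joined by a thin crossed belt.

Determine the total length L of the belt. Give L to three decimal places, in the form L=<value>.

L=158.986

crossed belt: β = asin((r1+r2)/C) = asin(21/41) = 30.8102°
wrap1 = wrap2 = π + 2β = 241.6203°
tangent length = C·cosβ = 35.2136
L = (r1+r2)·wrap + 2·C·cosβ = 21·4.2171 + 2·35.2136 = 158.9857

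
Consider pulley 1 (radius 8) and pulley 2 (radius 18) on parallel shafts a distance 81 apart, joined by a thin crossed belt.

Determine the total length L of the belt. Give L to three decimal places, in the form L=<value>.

L=252.101

crossed belt: β = asin((r1+r2)/C) = asin(26/81) = 18.7227°
wrap1 = wrap2 = π + 2β = 217.4453°
tangent length = C·cosβ = 76.7138
L = (r1+r2)·wrap + 2·C·cosβ = 26·3.7951 + 2·76.7138 = 252.1011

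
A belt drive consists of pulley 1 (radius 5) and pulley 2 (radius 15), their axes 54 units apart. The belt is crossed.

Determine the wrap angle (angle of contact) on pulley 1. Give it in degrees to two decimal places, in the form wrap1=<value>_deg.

crossed belt: β = asin((r1+r2)/C) = asin(20/54) = 21.7385°
wrap1 = wrap2 = π + 2β = 223.4769°

wrap1=223.48_deg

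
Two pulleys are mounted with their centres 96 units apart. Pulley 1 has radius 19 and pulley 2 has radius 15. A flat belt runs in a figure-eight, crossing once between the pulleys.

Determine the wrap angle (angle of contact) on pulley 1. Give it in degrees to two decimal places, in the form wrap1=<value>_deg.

wrap1=221.48_deg

crossed belt: β = asin((r1+r2)/C) = asin(34/96) = 20.7424°
wrap1 = wrap2 = π + 2β = 221.4848°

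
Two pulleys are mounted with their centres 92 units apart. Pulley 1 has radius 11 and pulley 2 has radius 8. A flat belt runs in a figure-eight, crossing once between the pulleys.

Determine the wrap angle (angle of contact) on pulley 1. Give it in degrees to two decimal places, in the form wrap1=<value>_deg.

wrap1=203.84_deg

crossed belt: β = asin((r1+r2)/C) = asin(19/92) = 11.9186°
wrap1 = wrap2 = π + 2β = 203.8372°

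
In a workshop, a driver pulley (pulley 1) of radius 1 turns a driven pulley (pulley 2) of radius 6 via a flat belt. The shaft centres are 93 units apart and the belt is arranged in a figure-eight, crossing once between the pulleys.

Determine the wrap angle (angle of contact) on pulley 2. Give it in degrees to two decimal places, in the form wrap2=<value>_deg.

crossed belt: β = asin((r1+r2)/C) = asin(7/93) = 4.3167°
wrap1 = wrap2 = π + 2β = 188.6333°

wrap2=188.63_deg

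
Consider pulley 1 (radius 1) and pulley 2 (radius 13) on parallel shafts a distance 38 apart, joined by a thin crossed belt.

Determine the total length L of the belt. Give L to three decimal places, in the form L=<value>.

crossed belt: β = asin((r1+r2)/C) = asin(14/38) = 21.6183°
wrap1 = wrap2 = π + 2β = 223.2365°
tangent length = C·cosβ = 35.3270
L = (r1+r2)·wrap + 2·C·cosβ = 14·3.8962 + 2·35.3270 = 125.2011

L=125.201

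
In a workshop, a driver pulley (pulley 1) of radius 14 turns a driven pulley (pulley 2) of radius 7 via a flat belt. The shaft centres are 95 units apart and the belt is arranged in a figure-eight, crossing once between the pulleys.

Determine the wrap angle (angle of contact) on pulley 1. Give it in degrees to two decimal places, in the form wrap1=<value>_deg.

wrap1=205.54_deg

crossed belt: β = asin((r1+r2)/C) = asin(21/95) = 12.7709°
wrap1 = wrap2 = π + 2β = 205.5417°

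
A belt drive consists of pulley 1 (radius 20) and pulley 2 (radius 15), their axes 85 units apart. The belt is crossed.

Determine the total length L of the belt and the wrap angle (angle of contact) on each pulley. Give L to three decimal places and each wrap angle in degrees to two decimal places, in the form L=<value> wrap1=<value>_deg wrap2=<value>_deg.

L=294.582 wrap1=228.63_deg wrap2=228.63_deg

crossed belt: β = asin((r1+r2)/C) = asin(35/85) = 24.3157°
wrap1 = wrap2 = π + 2β = 228.6315°
tangent length = C·cosβ = 77.4597
L = (r1+r2)·wrap + 2·C·cosβ = 35·3.9904 + 2·77.4597 = 294.5824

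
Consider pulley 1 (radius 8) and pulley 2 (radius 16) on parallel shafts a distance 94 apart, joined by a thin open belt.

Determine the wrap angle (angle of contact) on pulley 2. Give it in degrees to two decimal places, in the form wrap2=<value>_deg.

open belt: β = asin((r2−r1)/C) = asin(8/94) = 4.8821°
wrap1 = π − 2β = 170.2357°
wrap2 = π + 2β = 189.7643°

wrap2=189.76_deg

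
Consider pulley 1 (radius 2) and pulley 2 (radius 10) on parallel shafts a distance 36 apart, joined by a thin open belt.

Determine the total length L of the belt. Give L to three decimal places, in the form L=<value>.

L=111.484

open belt: β = asin((r2−r1)/C) = asin(8/36) = 12.8396°
wrap1 = π − 2β = 154.3208°
wrap2 = π + 2β = 205.6792°
tangent length = C·cosβ = 35.0999
L = r1·wrap1 + r2·wrap2 + 2·C·cosβ = 2·2.6934 + 10·3.5898 + 2·35.0999 = 111.4843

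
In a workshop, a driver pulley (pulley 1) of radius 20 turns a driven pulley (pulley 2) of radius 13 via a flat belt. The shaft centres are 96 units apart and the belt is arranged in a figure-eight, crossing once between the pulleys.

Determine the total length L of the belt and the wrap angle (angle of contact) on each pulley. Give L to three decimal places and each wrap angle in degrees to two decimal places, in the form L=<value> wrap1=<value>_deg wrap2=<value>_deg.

L=307.132 wrap1=220.21_deg wrap2=220.21_deg

crossed belt: β = asin((r1+r2)/C) = asin(33/96) = 20.1055°
wrap1 = wrap2 = π + 2β = 220.2110°
tangent length = C·cosβ = 90.1499
L = (r1+r2)·wrap + 2·C·cosβ = 33·3.8434 + 2·90.1499 = 307.1322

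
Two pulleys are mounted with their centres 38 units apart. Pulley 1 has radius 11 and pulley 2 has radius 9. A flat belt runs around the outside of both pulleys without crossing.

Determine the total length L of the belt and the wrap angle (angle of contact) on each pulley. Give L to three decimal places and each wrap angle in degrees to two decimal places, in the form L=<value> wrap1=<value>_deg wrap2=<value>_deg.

L=138.937 wrap1=186.03_deg wrap2=173.97_deg

open belt: β = asin((r2−r1)/C) = asin(-2/38) = -3.0170°
wrap1 = π − 2β = 186.0339°
wrap2 = π + 2β = 173.9661°
tangent length = C·cosβ = 37.9473
L = r1·wrap1 + r2·wrap2 + 2·C·cosβ = 11·3.2469 + 9·3.0363 + 2·37.9473 = 138.9371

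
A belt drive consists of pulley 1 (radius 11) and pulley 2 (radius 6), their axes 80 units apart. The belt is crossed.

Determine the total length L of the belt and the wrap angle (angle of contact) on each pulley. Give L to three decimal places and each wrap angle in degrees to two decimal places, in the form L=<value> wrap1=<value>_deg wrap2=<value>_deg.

crossed belt: β = asin((r1+r2)/C) = asin(17/80) = 12.2689°
wrap1 = wrap2 = π + 2β = 204.5378°
tangent length = C·cosβ = 78.1729
L = (r1+r2)·wrap + 2·C·cosβ = 17·3.5699 + 2·78.1729 = 217.0334

L=217.033 wrap1=204.54_deg wrap2=204.54_deg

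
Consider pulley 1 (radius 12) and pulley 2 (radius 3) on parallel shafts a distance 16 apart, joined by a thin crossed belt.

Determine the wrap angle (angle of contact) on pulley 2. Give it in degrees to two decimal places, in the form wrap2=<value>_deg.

wrap2=319.27_deg

crossed belt: β = asin((r1+r2)/C) = asin(15/16) = 69.6359°
wrap1 = wrap2 = π + 2β = 319.2717°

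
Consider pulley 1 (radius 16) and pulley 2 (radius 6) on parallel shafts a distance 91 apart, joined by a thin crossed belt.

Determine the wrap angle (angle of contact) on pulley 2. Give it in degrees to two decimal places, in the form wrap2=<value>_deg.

wrap2=207.98_deg

crossed belt: β = asin((r1+r2)/C) = asin(22/91) = 13.9903°
wrap1 = wrap2 = π + 2β = 207.9807°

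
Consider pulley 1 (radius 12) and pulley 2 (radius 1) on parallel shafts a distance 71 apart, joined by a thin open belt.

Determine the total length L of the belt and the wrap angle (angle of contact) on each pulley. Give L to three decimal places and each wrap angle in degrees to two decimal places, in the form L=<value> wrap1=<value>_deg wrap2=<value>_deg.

open belt: β = asin((r2−r1)/C) = asin(-11/71) = -8.9127°
wrap1 = π − 2β = 197.8254°
wrap2 = π + 2β = 162.1746°
tangent length = C·cosβ = 70.1427
L = r1·wrap1 + r2·wrap2 + 2·C·cosβ = 12·3.4527 + 1·2.8305 + 2·70.1427 = 184.5484

L=184.548 wrap1=197.83_deg wrap2=162.17_deg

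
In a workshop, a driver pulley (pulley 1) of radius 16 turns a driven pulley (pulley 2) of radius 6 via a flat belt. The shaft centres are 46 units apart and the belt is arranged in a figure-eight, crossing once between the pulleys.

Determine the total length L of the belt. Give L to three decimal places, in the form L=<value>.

crossed belt: β = asin((r1+r2)/C) = asin(22/46) = 28.5719°
wrap1 = wrap2 = π + 2β = 237.1438°
tangent length = C·cosβ = 40.3980
L = (r1+r2)·wrap + 2·C·cosβ = 22·4.1389 + 2·40.3980 = 171.8527

L=171.853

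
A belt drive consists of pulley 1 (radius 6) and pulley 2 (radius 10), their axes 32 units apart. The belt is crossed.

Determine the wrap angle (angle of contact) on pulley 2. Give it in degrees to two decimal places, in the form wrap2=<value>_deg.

wrap2=240.00_deg

crossed belt: β = asin((r1+r2)/C) = asin(16/32) = 30.0000°
wrap1 = wrap2 = π + 2β = 240.0000°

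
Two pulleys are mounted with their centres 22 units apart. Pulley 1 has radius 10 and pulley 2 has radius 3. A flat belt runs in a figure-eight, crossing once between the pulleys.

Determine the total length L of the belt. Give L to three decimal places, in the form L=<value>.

crossed belt: β = asin((r1+r2)/C) = asin(13/22) = 36.2215°
wrap1 = wrap2 = π + 2β = 252.4431°
tangent length = C·cosβ = 17.7482
L = (r1+r2)·wrap + 2·C·cosβ = 13·4.4060 + 2·17.7482 = 92.7740

L=92.774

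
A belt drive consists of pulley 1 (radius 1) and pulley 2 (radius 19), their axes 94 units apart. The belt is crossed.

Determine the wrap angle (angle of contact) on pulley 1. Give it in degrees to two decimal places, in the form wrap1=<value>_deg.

wrap1=204.57_deg

crossed belt: β = asin((r1+r2)/C) = asin(20/94) = 12.2845°
wrap1 = wrap2 = π + 2β = 204.5690°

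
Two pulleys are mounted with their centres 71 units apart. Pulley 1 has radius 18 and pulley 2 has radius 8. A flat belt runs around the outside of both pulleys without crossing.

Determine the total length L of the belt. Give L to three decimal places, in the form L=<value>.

L=225.092

open belt: β = asin((r2−r1)/C) = asin(-10/71) = -8.0967°
wrap1 = π − 2β = 196.1935°
wrap2 = π + 2β = 163.8065°
tangent length = C·cosβ = 70.2922
L = r1·wrap1 + r2·wrap2 + 2·C·cosβ = 18·3.4242 + 8·2.8590 + 2·70.2922 = 225.0922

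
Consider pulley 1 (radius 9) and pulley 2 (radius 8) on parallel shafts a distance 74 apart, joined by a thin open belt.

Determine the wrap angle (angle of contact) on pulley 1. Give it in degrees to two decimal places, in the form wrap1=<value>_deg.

wrap1=181.55_deg

open belt: β = asin((r2−r1)/C) = asin(-1/74) = -0.7743°
wrap1 = π − 2β = 181.5486°
wrap2 = π + 2β = 178.4514°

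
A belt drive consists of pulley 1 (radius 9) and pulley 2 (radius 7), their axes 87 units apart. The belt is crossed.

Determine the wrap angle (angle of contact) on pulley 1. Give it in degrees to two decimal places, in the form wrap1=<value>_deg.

wrap1=201.19_deg

crossed belt: β = asin((r1+r2)/C) = asin(16/87) = 10.5975°
wrap1 = wrap2 = π + 2β = 201.1950°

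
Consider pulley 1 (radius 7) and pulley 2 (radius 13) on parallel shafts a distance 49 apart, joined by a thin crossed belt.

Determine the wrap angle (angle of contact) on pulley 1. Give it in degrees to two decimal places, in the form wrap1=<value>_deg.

crossed belt: β = asin((r1+r2)/C) = asin(20/49) = 24.0895°
wrap1 = wrap2 = π + 2β = 228.1790°

wrap1=228.18_deg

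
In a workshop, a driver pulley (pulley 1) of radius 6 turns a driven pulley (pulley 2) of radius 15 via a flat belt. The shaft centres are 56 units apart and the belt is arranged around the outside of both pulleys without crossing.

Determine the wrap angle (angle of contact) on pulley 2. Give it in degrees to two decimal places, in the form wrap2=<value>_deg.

wrap2=198.50_deg

open belt: β = asin((r2−r1)/C) = asin(9/56) = 9.2484°
wrap1 = π − 2β = 161.5033°
wrap2 = π + 2β = 198.4967°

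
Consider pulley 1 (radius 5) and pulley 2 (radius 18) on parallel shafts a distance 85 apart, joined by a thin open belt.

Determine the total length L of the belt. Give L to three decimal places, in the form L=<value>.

L=244.249

open belt: β = asin((r2−r1)/C) = asin(13/85) = 8.7974°
wrap1 = π − 2β = 162.4052°
wrap2 = π + 2β = 197.5948°
tangent length = C·cosβ = 84.0000
L = r1·wrap1 + r2·wrap2 + 2·C·cosβ = 5·2.8345 + 18·3.4487 + 2·84.0000 = 244.2488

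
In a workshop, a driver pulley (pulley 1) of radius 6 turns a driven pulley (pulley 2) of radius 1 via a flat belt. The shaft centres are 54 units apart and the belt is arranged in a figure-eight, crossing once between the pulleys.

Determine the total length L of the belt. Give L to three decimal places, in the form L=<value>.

crossed belt: β = asin((r1+r2)/C) = asin(7/54) = 7.4482°
wrap1 = wrap2 = π + 2β = 194.8964°
tangent length = C·cosβ = 53.5444
L = (r1+r2)·wrap + 2·C·cosβ = 7·3.4016 + 2·53.5444 = 130.8998

L=130.900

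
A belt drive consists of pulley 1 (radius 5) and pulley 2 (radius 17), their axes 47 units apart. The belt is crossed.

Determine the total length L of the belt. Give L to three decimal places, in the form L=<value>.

L=173.615

crossed belt: β = asin((r1+r2)/C) = asin(22/47) = 27.9101°
wrap1 = wrap2 = π + 2β = 235.8201°
tangent length = C·cosβ = 41.5331
L = (r1+r2)·wrap + 2·C·cosβ = 22·4.1158 + 2·41.5331 = 173.6147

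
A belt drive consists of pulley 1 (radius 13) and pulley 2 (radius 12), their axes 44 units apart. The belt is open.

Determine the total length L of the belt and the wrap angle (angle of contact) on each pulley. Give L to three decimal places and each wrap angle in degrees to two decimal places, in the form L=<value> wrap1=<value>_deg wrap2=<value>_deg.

L=166.563 wrap1=182.60_deg wrap2=177.40_deg

open belt: β = asin((r2−r1)/C) = asin(-1/44) = -1.3023°
wrap1 = π − 2β = 182.6046°
wrap2 = π + 2β = 177.3954°
tangent length = C·cosβ = 43.9886
L = r1·wrap1 + r2·wrap2 + 2·C·cosβ = 13·3.1871 + 12·3.0961 + 2·43.9886 = 166.5625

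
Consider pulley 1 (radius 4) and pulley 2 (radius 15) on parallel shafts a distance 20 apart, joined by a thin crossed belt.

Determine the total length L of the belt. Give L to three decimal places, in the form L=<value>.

crossed belt: β = asin((r1+r2)/C) = asin(19/20) = 71.8051°
wrap1 = wrap2 = π + 2β = 323.6103°
tangent length = C·cosβ = 6.2450
L = (r1+r2)·wrap + 2·C·cosβ = 19·5.6481 + 2·6.2450 = 119.8032

L=119.803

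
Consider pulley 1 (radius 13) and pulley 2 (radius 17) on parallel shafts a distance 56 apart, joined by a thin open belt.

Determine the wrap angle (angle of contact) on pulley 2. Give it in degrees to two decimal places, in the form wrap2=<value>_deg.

wrap2=188.19_deg

open belt: β = asin((r2−r1)/C) = asin(4/56) = 4.0960°
wrap1 = π − 2β = 171.8079°
wrap2 = π + 2β = 188.1921°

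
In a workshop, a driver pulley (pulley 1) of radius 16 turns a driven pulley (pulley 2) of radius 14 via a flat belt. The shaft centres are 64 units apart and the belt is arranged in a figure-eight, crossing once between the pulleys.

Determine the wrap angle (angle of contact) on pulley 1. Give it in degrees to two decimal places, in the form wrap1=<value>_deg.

crossed belt: β = asin((r1+r2)/C) = asin(30/64) = 27.9532°
wrap1 = wrap2 = π + 2β = 235.9064°

wrap1=235.91_deg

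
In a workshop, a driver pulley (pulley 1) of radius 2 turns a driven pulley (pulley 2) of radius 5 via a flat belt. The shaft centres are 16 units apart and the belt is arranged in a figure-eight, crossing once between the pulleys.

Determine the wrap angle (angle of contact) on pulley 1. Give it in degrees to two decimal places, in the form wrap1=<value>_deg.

wrap1=231.89_deg

crossed belt: β = asin((r1+r2)/C) = asin(7/16) = 25.9445°
wrap1 = wrap2 = π + 2β = 231.8890°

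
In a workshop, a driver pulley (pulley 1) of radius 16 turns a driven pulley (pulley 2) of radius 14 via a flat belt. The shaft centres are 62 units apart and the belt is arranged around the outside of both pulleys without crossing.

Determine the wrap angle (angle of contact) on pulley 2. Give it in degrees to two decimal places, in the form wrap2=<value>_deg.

wrap2=176.30_deg

open belt: β = asin((r2−r1)/C) = asin(-2/62) = -1.8486°
wrap1 = π − 2β = 183.6971°
wrap2 = π + 2β = 176.3029°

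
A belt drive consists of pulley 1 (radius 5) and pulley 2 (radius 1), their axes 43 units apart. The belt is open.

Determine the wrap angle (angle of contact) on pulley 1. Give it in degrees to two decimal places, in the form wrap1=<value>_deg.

wrap1=190.68_deg

open belt: β = asin((r2−r1)/C) = asin(-4/43) = -5.3376°
wrap1 = π − 2β = 190.6751°
wrap2 = π + 2β = 169.3249°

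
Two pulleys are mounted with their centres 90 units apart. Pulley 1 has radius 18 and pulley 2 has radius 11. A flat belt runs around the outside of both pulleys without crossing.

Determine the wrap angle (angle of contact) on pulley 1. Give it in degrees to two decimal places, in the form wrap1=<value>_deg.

open belt: β = asin((r2−r1)/C) = asin(-7/90) = -4.4608°
wrap1 = π − 2β = 188.9217°
wrap2 = π + 2β = 171.0783°

wrap1=188.92_deg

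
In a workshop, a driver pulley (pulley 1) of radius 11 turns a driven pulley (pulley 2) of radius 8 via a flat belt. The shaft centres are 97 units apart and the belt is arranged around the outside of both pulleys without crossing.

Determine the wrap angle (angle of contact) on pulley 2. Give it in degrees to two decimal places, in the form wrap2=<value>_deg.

open belt: β = asin((r2−r1)/C) = asin(-3/97) = -1.7723°
wrap1 = π − 2β = 183.5446°
wrap2 = π + 2β = 176.4554°

wrap2=176.46_deg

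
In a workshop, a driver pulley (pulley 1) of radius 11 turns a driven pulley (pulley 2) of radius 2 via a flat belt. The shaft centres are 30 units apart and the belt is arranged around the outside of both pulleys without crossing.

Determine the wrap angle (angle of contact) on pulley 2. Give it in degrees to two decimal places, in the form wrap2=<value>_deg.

wrap2=145.08_deg

open belt: β = asin((r2−r1)/C) = asin(-9/30) = -17.4576°
wrap1 = π − 2β = 214.9152°
wrap2 = π + 2β = 145.0848°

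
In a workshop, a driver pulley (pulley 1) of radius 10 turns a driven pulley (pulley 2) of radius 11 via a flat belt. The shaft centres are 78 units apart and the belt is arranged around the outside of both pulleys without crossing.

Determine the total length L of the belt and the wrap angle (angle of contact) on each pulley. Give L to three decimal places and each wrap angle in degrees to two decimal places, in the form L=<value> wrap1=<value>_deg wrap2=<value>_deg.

open belt: β = asin((r2−r1)/C) = asin(1/78) = 0.7346°
wrap1 = π − 2β = 178.5308°
wrap2 = π + 2β = 181.4692°
tangent length = C·cosβ = 77.9936
L = r1·wrap1 + r2·wrap2 + 2·C·cosβ = 10·3.1160 + 11·3.1672 + 2·77.9936 = 221.9863

L=221.986 wrap1=178.53_deg wrap2=181.47_deg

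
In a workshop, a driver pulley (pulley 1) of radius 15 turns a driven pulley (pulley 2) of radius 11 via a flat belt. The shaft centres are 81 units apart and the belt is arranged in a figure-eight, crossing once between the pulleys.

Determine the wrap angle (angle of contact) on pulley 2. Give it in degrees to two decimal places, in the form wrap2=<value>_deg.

wrap2=217.45_deg

crossed belt: β = asin((r1+r2)/C) = asin(26/81) = 18.7227°
wrap1 = wrap2 = π + 2β = 217.4453°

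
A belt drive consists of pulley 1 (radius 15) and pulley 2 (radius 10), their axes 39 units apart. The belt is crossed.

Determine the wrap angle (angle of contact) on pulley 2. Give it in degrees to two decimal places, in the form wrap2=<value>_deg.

wrap2=259.74_deg

crossed belt: β = asin((r1+r2)/C) = asin(25/39) = 39.8683°
wrap1 = wrap2 = π + 2β = 259.7367°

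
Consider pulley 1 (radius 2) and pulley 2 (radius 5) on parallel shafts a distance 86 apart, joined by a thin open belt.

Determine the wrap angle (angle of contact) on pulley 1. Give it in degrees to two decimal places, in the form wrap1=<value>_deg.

open belt: β = asin((r2−r1)/C) = asin(3/86) = 1.9991°
wrap1 = π − 2β = 176.0018°
wrap2 = π + 2β = 183.9982°

wrap1=176.00_deg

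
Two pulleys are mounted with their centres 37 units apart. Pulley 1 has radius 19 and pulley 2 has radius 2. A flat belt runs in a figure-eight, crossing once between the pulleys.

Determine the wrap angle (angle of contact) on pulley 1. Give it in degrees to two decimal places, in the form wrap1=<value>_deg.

wrap1=249.16_deg

crossed belt: β = asin((r1+r2)/C) = asin(21/37) = 34.5808°
wrap1 = wrap2 = π + 2β = 249.1616°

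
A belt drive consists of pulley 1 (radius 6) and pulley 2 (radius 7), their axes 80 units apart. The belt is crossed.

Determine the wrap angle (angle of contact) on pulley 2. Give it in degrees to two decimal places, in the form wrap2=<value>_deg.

crossed belt: β = asin((r1+r2)/C) = asin(13/80) = 9.3520°
wrap1 = wrap2 = π + 2β = 198.7041°

wrap2=198.70_deg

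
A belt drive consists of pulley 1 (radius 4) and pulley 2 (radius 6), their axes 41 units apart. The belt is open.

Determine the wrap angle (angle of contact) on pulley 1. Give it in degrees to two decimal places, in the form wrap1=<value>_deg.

open belt: β = asin((r2−r1)/C) = asin(2/41) = 2.7960°
wrap1 = π − 2β = 174.4079°
wrap2 = π + 2β = 185.5921°

wrap1=174.41_deg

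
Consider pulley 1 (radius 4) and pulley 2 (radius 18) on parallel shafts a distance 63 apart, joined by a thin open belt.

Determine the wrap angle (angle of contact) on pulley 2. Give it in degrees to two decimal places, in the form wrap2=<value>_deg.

open belt: β = asin((r2−r1)/C) = asin(14/63) = 12.8396°
wrap1 = π − 2β = 154.3208°
wrap2 = π + 2β = 205.6792°

wrap2=205.68_deg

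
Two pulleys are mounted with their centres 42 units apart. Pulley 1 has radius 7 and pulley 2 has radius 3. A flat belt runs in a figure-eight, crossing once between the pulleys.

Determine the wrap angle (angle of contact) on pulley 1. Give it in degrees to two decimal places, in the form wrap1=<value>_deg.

crossed belt: β = asin((r1+r2)/C) = asin(10/42) = 13.7741°
wrap1 = wrap2 = π + 2β = 207.5483°

wrap1=207.55_deg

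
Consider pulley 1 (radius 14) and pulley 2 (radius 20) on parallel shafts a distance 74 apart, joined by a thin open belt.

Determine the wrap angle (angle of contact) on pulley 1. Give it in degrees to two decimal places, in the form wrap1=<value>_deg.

open belt: β = asin((r2−r1)/C) = asin(6/74) = 4.6507°
wrap1 = π − 2β = 170.6986°
wrap2 = π + 2β = 189.3014°

wrap1=170.70_deg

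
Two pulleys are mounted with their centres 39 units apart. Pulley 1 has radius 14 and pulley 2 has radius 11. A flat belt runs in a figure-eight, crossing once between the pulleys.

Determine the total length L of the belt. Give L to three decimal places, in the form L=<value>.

crossed belt: β = asin((r1+r2)/C) = asin(25/39) = 39.8683°
wrap1 = wrap2 = π + 2β = 259.7367°
tangent length = C·cosβ = 29.9333
L = (r1+r2)·wrap + 2·C·cosβ = 25·4.5333 + 2·29.9333 = 173.1980

L=173.198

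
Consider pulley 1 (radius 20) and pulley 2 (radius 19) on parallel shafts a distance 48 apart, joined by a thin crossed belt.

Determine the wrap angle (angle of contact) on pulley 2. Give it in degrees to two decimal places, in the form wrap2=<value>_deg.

wrap2=288.68_deg

crossed belt: β = asin((r1+r2)/C) = asin(39/48) = 54.3409°
wrap1 = wrap2 = π + 2β = 288.6818°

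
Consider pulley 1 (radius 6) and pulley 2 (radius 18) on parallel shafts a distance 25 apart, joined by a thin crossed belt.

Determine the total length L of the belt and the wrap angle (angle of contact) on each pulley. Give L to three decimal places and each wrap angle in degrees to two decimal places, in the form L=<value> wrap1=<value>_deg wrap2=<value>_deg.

L=151.174 wrap1=327.48_deg wrap2=327.48_deg

crossed belt: β = asin((r1+r2)/C) = asin(24/25) = 73.7398°
wrap1 = wrap2 = π + 2β = 327.4796°
tangent length = C·cosβ = 7.0000
L = (r1+r2)·wrap + 2·C·cosβ = 24·5.7156 + 2·7.0000 = 151.1743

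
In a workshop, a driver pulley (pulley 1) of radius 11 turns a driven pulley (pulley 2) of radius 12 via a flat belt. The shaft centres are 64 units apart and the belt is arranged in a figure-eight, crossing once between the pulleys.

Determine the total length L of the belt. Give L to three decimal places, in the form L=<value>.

crossed belt: β = asin((r1+r2)/C) = asin(23/64) = 21.0618°
wrap1 = wrap2 = π + 2β = 222.1236°
tangent length = C·cosβ = 59.7244
L = (r1+r2)·wrap + 2·C·cosβ = 23·3.8768 + 2·59.7244 = 208.6149

L=208.615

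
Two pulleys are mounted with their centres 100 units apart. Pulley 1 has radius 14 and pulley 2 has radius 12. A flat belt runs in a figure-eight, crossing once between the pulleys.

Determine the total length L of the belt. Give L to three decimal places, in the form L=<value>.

crossed belt: β = asin((r1+r2)/C) = asin(26/100) = 15.0701°
wrap1 = wrap2 = π + 2β = 210.1401°
tangent length = C·cosβ = 96.5609
L = (r1+r2)·wrap + 2·C·cosβ = 26·3.6676 + 2·96.5609 = 288.4803

L=288.480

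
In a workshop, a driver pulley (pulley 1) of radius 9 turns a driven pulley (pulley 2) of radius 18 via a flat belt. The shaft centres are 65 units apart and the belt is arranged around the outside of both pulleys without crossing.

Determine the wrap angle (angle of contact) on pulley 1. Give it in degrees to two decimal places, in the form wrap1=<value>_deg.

open belt: β = asin((r2−r1)/C) = asin(9/65) = 7.9588°
wrap1 = π − 2β = 164.0823°
wrap2 = π + 2β = 195.9177°

wrap1=164.08_deg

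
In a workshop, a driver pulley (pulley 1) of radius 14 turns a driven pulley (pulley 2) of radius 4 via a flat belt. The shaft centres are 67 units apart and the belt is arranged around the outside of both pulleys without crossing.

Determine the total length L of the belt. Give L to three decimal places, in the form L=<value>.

open belt: β = asin((r2−r1)/C) = asin(-10/67) = -8.5837°
wrap1 = π − 2β = 197.1674°
wrap2 = π + 2β = 162.8326°
tangent length = C·cosβ = 66.2495
L = r1·wrap1 + r2·wrap2 + 2·C·cosβ = 14·3.4412 + 4·2.8420 + 2·66.2495 = 192.0440

L=192.044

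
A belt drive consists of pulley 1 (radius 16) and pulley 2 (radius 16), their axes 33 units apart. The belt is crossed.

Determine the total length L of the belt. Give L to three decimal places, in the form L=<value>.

L=201.391

crossed belt: β = asin((r1+r2)/C) = asin(32/33) = 75.8589°
wrap1 = wrap2 = π + 2β = 331.7178°
tangent length = C·cosβ = 8.0623
L = (r1+r2)·wrap + 2·C·cosβ = 32·5.7896 + 2·8.0623 = 201.3907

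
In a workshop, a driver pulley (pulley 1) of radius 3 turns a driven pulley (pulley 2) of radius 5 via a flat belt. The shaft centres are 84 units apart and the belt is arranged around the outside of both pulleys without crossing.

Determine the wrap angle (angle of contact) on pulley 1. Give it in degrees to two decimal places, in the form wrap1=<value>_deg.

open belt: β = asin((r2−r1)/C) = asin(2/84) = 1.3643°
wrap1 = π − 2β = 177.2714°
wrap2 = π + 2β = 182.7286°

wrap1=177.27_deg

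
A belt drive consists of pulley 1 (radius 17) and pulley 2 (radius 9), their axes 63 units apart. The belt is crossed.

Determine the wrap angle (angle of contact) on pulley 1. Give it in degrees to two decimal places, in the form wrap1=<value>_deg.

crossed belt: β = asin((r1+r2)/C) = asin(26/63) = 24.3745°
wrap1 = wrap2 = π + 2β = 228.7489°

wrap1=228.75_deg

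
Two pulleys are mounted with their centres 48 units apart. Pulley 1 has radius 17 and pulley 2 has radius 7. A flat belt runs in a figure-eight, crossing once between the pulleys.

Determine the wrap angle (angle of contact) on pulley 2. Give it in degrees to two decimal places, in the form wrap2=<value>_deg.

crossed belt: β = asin((r1+r2)/C) = asin(24/48) = 30.0000°
wrap1 = wrap2 = π + 2β = 240.0000°

wrap2=240.00_deg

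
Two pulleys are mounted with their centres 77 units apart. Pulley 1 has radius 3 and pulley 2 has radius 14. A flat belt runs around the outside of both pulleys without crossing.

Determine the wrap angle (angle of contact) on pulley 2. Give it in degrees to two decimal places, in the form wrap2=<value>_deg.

open belt: β = asin((r2−r1)/C) = asin(11/77) = 8.2132°
wrap1 = π − 2β = 163.5736°
wrap2 = π + 2β = 196.4264°

wrap2=196.43_deg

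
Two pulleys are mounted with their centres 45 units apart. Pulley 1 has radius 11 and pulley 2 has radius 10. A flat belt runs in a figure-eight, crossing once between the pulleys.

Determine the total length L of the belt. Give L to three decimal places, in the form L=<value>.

crossed belt: β = asin((r1+r2)/C) = asin(21/45) = 27.8181°
wrap1 = wrap2 = π + 2β = 235.6363°
tangent length = C·cosβ = 39.7995
L = (r1+r2)·wrap + 2·C·cosβ = 21·4.1126 + 2·39.7995 = 165.9642

L=165.964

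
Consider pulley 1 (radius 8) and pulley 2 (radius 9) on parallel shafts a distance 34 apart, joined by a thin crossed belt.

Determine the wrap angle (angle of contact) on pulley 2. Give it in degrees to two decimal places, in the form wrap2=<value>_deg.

crossed belt: β = asin((r1+r2)/C) = asin(17/34) = 30.0000°
wrap1 = wrap2 = π + 2β = 240.0000°

wrap2=240.00_deg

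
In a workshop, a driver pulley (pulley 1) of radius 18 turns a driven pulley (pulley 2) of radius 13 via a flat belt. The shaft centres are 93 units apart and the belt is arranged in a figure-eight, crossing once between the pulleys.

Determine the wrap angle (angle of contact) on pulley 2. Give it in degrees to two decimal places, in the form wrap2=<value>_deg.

wrap2=218.94_deg

crossed belt: β = asin((r1+r2)/C) = asin(31/93) = 19.4712°
wrap1 = wrap2 = π + 2β = 218.9424°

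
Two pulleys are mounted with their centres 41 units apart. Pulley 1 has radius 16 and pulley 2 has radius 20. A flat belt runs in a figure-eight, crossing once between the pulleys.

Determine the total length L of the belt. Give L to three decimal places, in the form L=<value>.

L=229.508

crossed belt: β = asin((r1+r2)/C) = asin(36/41) = 61.4079°
wrap1 = wrap2 = π + 2β = 302.8158°
tangent length = C·cosβ = 19.6214
L = (r1+r2)·wrap + 2·C·cosβ = 36·5.2851 + 2·19.6214 = 229.5076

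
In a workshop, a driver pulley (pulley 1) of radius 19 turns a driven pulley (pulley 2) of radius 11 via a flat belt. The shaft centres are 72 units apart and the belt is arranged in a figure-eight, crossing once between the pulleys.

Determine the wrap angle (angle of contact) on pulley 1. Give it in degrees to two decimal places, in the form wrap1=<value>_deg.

crossed belt: β = asin((r1+r2)/C) = asin(30/72) = 24.6243°
wrap1 = wrap2 = π + 2β = 229.2486°

wrap1=229.25_deg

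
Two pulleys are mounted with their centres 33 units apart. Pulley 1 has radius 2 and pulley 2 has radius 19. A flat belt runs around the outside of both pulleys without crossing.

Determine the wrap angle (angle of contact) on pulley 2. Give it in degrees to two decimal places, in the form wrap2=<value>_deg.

wrap2=242.02_deg

open belt: β = asin((r2−r1)/C) = asin(17/33) = 31.0076°
wrap1 = π − 2β = 117.9848°
wrap2 = π + 2β = 242.0152°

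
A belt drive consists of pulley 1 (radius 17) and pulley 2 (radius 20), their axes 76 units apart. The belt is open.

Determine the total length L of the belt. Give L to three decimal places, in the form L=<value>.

L=268.357

open belt: β = asin((r2−r1)/C) = asin(3/76) = 2.2623°
wrap1 = π − 2β = 175.4755°
wrap2 = π + 2β = 184.5245°
tangent length = C·cosβ = 75.9408
L = r1·wrap1 + r2·wrap2 + 2·C·cosβ = 17·3.0626 + 20·3.2206 + 2·75.9408 = 268.3574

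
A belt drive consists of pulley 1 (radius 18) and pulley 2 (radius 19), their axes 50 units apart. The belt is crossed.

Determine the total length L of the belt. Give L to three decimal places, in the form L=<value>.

crossed belt: β = asin((r1+r2)/C) = asin(37/50) = 47.7314°
wrap1 = wrap2 = π + 2β = 275.4628°
tangent length = C·cosβ = 33.6303
L = (r1+r2)·wrap + 2·C·cosβ = 37·4.8077 + 2·33.6303 = 245.1468

L=245.147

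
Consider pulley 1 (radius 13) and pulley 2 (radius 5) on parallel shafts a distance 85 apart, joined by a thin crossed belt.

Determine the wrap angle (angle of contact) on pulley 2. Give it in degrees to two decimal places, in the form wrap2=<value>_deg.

crossed belt: β = asin((r1+r2)/C) = asin(18/85) = 12.2258°
wrap1 = wrap2 = π + 2β = 204.4516°

wrap2=204.45_deg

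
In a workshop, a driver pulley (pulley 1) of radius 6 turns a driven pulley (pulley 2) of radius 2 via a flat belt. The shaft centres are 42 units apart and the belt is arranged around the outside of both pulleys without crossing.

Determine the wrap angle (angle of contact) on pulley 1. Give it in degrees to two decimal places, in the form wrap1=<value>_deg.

wrap1=190.93_deg

open belt: β = asin((r2−r1)/C) = asin(-4/42) = -5.4650°
wrap1 = π − 2β = 190.9300°
wrap2 = π + 2β = 169.0700°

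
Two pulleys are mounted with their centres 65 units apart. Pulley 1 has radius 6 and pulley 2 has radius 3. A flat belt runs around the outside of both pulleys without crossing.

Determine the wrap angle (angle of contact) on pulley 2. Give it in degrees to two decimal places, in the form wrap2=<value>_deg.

wrap2=174.71_deg

open belt: β = asin((r2−r1)/C) = asin(-3/65) = -2.6454°
wrap1 = π − 2β = 185.2907°
wrap2 = π + 2β = 174.7093°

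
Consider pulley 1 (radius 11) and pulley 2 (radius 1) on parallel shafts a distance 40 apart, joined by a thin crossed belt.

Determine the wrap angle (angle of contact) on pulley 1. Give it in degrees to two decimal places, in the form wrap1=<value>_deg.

wrap1=214.92_deg

crossed belt: β = asin((r1+r2)/C) = asin(12/40) = 17.4576°
wrap1 = wrap2 = π + 2β = 214.9152°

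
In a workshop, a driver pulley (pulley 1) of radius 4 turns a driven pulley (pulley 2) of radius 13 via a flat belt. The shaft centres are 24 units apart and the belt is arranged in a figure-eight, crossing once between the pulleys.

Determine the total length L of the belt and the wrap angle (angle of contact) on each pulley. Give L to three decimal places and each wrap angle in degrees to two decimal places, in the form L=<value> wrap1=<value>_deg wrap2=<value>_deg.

crossed belt: β = asin((r1+r2)/C) = asin(17/24) = 45.0995°
wrap1 = wrap2 = π + 2β = 270.1989°
tangent length = C·cosβ = 16.9411
L = (r1+r2)·wrap + 2·C·cosβ = 17·4.7159 + 2·16.9411 = 114.0518

L=114.052 wrap1=270.20_deg wrap2=270.20_deg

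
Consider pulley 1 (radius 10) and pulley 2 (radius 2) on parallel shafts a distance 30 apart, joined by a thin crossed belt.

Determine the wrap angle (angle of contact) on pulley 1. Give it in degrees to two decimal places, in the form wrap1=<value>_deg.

wrap1=227.16_deg

crossed belt: β = asin((r1+r2)/C) = asin(12/30) = 23.5782°
wrap1 = wrap2 = π + 2β = 227.1564°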